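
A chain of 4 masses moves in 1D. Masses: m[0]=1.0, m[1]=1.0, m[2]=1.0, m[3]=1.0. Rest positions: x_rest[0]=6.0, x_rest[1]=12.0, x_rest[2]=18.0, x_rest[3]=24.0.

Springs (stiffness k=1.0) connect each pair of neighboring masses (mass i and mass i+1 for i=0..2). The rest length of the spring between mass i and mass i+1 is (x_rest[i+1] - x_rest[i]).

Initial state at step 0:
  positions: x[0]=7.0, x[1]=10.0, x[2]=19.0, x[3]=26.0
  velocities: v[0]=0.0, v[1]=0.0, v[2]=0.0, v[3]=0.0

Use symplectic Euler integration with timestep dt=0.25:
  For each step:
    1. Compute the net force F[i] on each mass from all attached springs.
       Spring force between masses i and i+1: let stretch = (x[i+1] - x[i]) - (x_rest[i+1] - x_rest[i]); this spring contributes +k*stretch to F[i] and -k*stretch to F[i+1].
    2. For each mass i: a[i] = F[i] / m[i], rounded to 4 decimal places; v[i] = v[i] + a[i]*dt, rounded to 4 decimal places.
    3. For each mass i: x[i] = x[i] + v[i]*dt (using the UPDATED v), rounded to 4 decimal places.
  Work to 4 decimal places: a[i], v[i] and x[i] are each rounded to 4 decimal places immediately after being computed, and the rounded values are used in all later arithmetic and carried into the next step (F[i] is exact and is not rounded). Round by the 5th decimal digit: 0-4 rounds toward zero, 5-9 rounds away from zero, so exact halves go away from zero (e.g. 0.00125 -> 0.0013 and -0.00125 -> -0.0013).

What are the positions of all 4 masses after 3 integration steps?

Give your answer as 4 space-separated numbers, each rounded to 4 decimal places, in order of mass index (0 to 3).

Step 0: x=[7.0000 10.0000 19.0000 26.0000] v=[0.0000 0.0000 0.0000 0.0000]
Step 1: x=[6.8125 10.3750 18.8750 25.9375] v=[-0.7500 1.5000 -0.5000 -0.2500]
Step 2: x=[6.4727 11.0586 18.6602 25.8086] v=[-1.3594 2.7344 -0.8594 -0.5156]
Step 3: x=[6.0445 11.9307 18.4170 25.6079] v=[-1.7129 3.4883 -0.9727 -0.8027]

Answer: 6.0445 11.9307 18.4170 25.6079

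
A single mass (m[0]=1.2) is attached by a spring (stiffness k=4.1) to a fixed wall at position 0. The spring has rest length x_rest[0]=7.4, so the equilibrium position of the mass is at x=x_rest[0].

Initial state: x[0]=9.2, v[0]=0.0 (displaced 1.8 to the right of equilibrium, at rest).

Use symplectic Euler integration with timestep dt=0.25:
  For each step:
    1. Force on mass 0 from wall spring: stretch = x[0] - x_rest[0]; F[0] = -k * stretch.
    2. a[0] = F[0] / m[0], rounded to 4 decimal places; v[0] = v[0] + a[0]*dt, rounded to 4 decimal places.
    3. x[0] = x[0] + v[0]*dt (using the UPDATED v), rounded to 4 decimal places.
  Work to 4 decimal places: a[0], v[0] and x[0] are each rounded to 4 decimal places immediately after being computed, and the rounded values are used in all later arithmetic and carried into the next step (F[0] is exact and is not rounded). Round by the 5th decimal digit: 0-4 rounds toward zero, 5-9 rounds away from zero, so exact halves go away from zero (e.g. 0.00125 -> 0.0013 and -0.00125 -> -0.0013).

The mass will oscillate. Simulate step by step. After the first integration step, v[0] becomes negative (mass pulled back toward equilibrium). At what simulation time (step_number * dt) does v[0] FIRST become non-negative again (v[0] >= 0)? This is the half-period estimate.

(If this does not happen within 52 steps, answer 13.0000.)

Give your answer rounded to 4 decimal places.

Step 0: x=[9.2000] v=[0.0000]
Step 1: x=[8.8156] v=[-1.5375]
Step 2: x=[8.1289] v=[-2.7467]
Step 3: x=[7.2866] v=[-3.3693]
Step 4: x=[6.4685] v=[-3.2724]
Step 5: x=[5.8493] v=[-2.4768]
Step 6: x=[5.5612] v=[-1.1523]
Step 7: x=[5.6658] v=[0.4184]
First v>=0 after going negative at step 7, time=1.7500

Answer: 1.7500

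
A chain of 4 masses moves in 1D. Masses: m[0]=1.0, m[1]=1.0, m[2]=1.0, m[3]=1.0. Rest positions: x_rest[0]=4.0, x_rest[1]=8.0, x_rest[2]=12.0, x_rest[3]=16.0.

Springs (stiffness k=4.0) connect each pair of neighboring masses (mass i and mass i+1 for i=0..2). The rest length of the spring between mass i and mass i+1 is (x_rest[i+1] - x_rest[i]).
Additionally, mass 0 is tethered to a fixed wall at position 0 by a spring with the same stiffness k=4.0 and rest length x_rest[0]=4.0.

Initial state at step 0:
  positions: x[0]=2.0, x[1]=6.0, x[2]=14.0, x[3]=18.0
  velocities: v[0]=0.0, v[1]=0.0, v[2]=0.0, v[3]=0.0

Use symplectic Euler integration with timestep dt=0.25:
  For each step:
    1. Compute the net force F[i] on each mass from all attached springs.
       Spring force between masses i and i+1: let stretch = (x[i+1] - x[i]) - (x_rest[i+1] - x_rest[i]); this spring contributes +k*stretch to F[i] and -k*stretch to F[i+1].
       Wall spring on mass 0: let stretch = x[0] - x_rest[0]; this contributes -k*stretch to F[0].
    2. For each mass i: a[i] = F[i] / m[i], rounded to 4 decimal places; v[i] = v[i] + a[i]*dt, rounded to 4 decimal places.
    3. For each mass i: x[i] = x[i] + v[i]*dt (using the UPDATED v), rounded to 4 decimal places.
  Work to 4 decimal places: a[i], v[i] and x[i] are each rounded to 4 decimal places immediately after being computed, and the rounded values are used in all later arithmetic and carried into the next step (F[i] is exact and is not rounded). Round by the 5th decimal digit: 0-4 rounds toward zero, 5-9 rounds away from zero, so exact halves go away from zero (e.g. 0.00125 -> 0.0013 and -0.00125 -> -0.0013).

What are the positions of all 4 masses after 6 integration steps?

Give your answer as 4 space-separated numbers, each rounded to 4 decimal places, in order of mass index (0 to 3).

Answer: 6.3984 9.5104 13.3179 13.7755

Derivation:
Step 0: x=[2.0000 6.0000 14.0000 18.0000] v=[0.0000 0.0000 0.0000 0.0000]
Step 1: x=[2.5000 7.0000 13.0000 18.0000] v=[2.0000 4.0000 -4.0000 0.0000]
Step 2: x=[3.5000 8.3750 11.7500 17.7500] v=[4.0000 5.5000 -5.0000 -1.0000]
Step 3: x=[4.8438 9.3750 11.1563 17.0000] v=[5.3750 4.0000 -2.3750 -3.0000]
Step 4: x=[6.1094 9.6875 11.5782 15.7891] v=[5.0624 1.2501 1.6874 -4.8437]
Step 5: x=[6.7422 9.5782 12.5801 14.5255] v=[2.5311 -0.4373 4.0076 -5.0546]
Step 6: x=[6.3984 9.5104 13.3179 13.7755] v=[-1.3751 -0.2714 2.9511 -3.0000]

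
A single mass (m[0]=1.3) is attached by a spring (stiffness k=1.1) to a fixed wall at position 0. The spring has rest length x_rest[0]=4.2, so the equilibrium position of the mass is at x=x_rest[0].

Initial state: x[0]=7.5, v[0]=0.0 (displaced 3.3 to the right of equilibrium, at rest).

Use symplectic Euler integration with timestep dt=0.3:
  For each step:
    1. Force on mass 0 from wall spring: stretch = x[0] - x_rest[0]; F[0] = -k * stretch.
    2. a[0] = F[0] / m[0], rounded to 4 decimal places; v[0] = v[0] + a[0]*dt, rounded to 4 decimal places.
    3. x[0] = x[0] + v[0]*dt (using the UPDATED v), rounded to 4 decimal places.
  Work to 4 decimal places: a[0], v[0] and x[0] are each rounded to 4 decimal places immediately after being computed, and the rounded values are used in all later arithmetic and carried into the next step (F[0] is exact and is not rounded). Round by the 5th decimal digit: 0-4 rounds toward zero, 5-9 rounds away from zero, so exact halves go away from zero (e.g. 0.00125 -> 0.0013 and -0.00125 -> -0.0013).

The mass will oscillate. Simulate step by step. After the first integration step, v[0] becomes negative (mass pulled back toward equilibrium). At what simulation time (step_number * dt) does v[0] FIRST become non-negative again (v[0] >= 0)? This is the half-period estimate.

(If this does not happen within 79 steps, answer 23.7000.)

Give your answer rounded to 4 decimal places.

Step 0: x=[7.5000] v=[0.0000]
Step 1: x=[7.2487] v=[-0.8377]
Step 2: x=[6.7652] v=[-1.6116]
Step 3: x=[6.0864] v=[-2.2628]
Step 4: x=[5.2639] v=[-2.7417]
Step 5: x=[4.3604] v=[-3.0118]
Step 6: x=[3.4447] v=[-3.0525]
Step 7: x=[2.5865] v=[-2.8608]
Step 8: x=[1.8511] v=[-2.4512]
Step 9: x=[1.2946] v=[-1.8550]
Step 10: x=[0.9594] v=[-1.1175]
Step 11: x=[0.8709] v=[-0.2949]
Step 12: x=[1.0360] v=[0.5502]
First v>=0 after going negative at step 12, time=3.6000

Answer: 3.6000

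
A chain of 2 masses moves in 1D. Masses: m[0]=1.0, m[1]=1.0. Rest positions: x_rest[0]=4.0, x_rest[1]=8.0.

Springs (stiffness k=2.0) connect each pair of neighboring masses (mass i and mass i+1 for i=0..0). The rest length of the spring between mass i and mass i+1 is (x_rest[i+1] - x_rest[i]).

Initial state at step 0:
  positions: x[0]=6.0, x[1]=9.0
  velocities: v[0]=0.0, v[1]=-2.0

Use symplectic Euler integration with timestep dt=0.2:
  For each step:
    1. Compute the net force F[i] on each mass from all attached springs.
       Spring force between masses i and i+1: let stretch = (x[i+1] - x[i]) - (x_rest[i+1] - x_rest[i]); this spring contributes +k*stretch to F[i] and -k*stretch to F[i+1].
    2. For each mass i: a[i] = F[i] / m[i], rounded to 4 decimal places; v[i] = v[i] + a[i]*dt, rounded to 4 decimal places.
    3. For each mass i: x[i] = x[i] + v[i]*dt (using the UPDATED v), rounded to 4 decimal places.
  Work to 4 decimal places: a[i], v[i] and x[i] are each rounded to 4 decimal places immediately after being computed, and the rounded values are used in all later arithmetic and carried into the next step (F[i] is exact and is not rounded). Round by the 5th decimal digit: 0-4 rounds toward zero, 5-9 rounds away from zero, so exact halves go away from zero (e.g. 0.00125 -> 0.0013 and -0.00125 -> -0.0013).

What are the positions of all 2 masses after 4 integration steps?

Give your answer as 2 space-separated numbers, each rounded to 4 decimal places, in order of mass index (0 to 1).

Step 0: x=[6.0000 9.0000] v=[0.0000 -2.0000]
Step 1: x=[5.9200 8.6800] v=[-0.4000 -1.6000]
Step 2: x=[5.7408 8.4592] v=[-0.8960 -1.1040]
Step 3: x=[5.4591 8.3409] v=[-1.4086 -0.5914]
Step 4: x=[5.0879 8.3121] v=[-1.8559 -0.1441]

Answer: 5.0879 8.3121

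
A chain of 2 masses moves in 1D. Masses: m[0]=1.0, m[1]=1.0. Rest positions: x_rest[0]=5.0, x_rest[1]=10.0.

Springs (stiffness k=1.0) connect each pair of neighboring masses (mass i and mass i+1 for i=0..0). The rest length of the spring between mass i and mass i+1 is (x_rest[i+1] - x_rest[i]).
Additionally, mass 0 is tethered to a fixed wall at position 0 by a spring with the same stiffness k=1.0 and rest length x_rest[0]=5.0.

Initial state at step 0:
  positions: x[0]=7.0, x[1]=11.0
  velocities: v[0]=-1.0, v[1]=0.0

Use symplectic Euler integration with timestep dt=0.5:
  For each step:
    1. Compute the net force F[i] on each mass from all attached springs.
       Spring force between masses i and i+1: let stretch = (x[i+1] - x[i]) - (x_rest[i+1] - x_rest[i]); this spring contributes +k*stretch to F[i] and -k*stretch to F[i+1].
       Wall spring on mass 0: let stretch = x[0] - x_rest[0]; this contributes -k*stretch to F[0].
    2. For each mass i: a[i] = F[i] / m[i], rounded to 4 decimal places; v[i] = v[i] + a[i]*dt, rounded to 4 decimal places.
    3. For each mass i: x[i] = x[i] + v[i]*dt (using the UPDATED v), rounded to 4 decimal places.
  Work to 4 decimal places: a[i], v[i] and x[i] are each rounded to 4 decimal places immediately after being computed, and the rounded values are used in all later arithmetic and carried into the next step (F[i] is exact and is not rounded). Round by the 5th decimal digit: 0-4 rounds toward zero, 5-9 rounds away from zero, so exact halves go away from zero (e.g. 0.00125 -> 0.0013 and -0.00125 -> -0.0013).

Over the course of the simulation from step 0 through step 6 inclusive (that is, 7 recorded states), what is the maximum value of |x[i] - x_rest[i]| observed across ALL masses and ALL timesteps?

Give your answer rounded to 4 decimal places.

Step 0: x=[7.0000 11.0000] v=[-1.0000 0.0000]
Step 1: x=[5.7500 11.2500] v=[-2.5000 0.5000]
Step 2: x=[4.4375 11.3750] v=[-2.6250 0.2500]
Step 3: x=[3.7500 11.0156] v=[-1.3750 -0.7188]
Step 4: x=[3.9414 10.0898] v=[0.3828 -1.8516]
Step 5: x=[4.6846 8.8769] v=[1.4863 -2.4258]
Step 6: x=[5.3047 7.8659] v=[1.2402 -2.0220]
Max displacement = 2.1341

Answer: 2.1341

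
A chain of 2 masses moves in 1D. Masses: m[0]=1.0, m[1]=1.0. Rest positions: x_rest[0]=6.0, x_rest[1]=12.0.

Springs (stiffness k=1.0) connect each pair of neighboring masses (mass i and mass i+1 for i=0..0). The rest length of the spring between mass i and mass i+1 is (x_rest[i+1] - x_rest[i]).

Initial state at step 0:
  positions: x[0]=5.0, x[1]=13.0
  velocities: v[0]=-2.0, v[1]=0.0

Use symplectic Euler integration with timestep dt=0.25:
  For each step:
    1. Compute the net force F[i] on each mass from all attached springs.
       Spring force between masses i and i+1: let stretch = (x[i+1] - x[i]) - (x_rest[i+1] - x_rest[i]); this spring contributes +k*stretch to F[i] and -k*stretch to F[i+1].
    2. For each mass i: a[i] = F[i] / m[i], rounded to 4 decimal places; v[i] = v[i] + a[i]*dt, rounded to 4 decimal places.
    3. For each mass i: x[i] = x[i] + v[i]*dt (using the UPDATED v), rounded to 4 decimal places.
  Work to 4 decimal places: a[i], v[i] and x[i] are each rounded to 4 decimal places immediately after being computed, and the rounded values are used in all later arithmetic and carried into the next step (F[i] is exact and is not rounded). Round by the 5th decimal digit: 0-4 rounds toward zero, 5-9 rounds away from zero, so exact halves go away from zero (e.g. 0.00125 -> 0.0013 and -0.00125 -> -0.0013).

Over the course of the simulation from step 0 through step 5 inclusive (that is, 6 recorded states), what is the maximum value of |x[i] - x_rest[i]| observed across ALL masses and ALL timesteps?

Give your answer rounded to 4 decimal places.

Answer: 1.7051

Derivation:
Step 0: x=[5.0000 13.0000] v=[-2.0000 0.0000]
Step 1: x=[4.6250 12.8750] v=[-1.5000 -0.5000]
Step 2: x=[4.3906 12.6094] v=[-0.9375 -1.0625]
Step 3: x=[4.2949 12.2051] v=[-0.3828 -1.6172]
Step 4: x=[4.3186 11.6814] v=[0.0948 -2.0948]
Step 5: x=[4.4275 11.0725] v=[0.4355 -2.4355]
Max displacement = 1.7051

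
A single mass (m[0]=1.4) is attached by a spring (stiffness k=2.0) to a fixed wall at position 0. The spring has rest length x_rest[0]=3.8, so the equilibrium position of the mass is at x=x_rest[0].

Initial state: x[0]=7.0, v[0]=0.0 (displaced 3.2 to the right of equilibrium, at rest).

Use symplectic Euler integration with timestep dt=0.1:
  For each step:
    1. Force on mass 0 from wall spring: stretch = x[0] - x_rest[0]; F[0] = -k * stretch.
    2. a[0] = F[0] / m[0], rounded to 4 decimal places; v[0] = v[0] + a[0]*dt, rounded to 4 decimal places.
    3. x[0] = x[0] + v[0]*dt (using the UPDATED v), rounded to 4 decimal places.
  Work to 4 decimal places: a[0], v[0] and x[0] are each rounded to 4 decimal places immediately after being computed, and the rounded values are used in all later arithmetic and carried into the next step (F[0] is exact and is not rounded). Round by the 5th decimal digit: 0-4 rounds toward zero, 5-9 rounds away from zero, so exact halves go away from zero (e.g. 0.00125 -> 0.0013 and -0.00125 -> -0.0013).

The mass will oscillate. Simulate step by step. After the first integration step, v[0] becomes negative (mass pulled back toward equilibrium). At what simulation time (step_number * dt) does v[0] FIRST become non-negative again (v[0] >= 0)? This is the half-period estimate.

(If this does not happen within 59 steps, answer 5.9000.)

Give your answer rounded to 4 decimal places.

Step 0: x=[7.0000] v=[0.0000]
Step 1: x=[6.9543] v=[-0.4571]
Step 2: x=[6.8635] v=[-0.9077]
Step 3: x=[6.7290] v=[-1.3453]
Step 4: x=[6.5526] v=[-1.7637]
Step 5: x=[6.3369] v=[-2.1569]
Step 6: x=[6.0850] v=[-2.5193]
Step 7: x=[5.8004] v=[-2.8457]
Step 8: x=[5.4873] v=[-3.1315]
Step 9: x=[5.1501] v=[-3.3725]
Step 10: x=[4.7936] v=[-3.5654]
Step 11: x=[4.4229] v=[-3.7073]
Step 12: x=[4.0433] v=[-3.7963]
Step 13: x=[3.6602] v=[-3.8311]
Step 14: x=[3.2791] v=[-3.8111]
Step 15: x=[2.9054] v=[-3.7367]
Step 16: x=[2.5445] v=[-3.6089]
Step 17: x=[2.2016] v=[-3.4295]
Step 18: x=[1.8815] v=[-3.2012]
Step 19: x=[1.5888] v=[-2.9271]
Step 20: x=[1.3277] v=[-2.6112]
Step 21: x=[1.1019] v=[-2.2580]
Step 22: x=[0.9146] v=[-1.8726]
Step 23: x=[0.7686] v=[-1.4604]
Step 24: x=[0.6659] v=[-1.0273]
Step 25: x=[0.6079] v=[-0.5796]
Step 26: x=[0.5955] v=[-0.1236]
Step 27: x=[0.6289] v=[0.3342]
First v>=0 after going negative at step 27, time=2.7000

Answer: 2.7000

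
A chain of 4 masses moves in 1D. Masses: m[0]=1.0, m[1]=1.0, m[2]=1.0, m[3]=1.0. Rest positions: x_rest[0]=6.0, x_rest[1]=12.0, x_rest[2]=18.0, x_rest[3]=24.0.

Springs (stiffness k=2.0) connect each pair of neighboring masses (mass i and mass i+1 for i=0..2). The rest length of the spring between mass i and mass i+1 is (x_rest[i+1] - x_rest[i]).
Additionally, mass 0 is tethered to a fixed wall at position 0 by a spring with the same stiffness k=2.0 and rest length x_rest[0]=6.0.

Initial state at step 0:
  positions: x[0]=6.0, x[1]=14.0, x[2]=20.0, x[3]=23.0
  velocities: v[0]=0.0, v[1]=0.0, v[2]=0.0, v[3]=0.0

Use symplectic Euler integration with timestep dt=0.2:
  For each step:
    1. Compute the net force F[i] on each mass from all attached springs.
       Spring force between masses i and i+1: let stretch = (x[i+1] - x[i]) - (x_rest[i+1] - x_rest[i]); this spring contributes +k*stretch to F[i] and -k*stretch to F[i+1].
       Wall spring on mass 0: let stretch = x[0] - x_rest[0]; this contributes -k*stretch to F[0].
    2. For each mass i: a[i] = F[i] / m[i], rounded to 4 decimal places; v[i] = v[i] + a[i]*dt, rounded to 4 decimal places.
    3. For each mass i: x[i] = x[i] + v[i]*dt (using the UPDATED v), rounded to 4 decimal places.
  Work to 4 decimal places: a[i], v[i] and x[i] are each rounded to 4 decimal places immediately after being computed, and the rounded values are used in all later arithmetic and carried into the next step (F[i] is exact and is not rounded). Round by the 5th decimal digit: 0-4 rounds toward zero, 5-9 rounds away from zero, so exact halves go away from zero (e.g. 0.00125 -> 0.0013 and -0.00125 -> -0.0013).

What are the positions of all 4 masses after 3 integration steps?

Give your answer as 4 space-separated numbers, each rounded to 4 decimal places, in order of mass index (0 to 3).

Step 0: x=[6.0000 14.0000 20.0000 23.0000] v=[0.0000 0.0000 0.0000 0.0000]
Step 1: x=[6.1600 13.8400 19.7600 23.2400] v=[0.8000 -0.8000 -1.2000 1.2000]
Step 2: x=[6.4416 13.5392 19.3248 23.6816] v=[1.4080 -1.5040 -2.1760 2.2080]
Step 3: x=[6.7757 13.1334 18.7753 24.2547] v=[1.6704 -2.0288 -2.7475 2.8653]

Answer: 6.7757 13.1334 18.7753 24.2547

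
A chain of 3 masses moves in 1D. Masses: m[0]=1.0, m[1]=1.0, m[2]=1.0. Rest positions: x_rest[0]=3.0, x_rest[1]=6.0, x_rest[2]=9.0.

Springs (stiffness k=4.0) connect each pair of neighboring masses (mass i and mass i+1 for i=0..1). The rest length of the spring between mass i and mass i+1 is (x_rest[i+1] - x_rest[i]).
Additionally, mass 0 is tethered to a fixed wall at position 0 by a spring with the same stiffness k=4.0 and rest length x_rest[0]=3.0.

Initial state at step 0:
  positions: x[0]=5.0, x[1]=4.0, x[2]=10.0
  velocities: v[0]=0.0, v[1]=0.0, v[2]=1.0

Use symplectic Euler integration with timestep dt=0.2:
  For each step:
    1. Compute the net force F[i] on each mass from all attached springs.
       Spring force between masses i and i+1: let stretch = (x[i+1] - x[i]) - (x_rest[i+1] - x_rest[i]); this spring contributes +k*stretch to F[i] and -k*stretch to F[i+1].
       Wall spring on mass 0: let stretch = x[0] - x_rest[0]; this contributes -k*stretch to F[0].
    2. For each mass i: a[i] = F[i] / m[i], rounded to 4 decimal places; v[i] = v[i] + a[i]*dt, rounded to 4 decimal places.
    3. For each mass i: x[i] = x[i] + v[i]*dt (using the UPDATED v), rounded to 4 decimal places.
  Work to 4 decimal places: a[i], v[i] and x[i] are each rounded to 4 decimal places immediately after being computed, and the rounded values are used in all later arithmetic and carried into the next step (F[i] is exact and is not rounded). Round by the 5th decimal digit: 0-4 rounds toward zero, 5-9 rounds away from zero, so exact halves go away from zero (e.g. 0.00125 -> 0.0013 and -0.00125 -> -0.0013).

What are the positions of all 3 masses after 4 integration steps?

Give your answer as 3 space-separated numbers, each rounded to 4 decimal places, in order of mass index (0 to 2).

Step 0: x=[5.0000 4.0000 10.0000] v=[0.0000 0.0000 1.0000]
Step 1: x=[4.0400 5.1200 9.7200] v=[-4.8000 5.6000 -1.4000]
Step 2: x=[2.6064 6.8032 9.1840] v=[-7.1680 8.4160 -2.6800]
Step 3: x=[1.4273 8.1958 8.7471] v=[-5.8957 6.9632 -2.1846]
Step 4: x=[1.1028 8.5937 8.7020] v=[-1.6227 1.9894 -0.2256]

Answer: 1.1028 8.5937 8.7020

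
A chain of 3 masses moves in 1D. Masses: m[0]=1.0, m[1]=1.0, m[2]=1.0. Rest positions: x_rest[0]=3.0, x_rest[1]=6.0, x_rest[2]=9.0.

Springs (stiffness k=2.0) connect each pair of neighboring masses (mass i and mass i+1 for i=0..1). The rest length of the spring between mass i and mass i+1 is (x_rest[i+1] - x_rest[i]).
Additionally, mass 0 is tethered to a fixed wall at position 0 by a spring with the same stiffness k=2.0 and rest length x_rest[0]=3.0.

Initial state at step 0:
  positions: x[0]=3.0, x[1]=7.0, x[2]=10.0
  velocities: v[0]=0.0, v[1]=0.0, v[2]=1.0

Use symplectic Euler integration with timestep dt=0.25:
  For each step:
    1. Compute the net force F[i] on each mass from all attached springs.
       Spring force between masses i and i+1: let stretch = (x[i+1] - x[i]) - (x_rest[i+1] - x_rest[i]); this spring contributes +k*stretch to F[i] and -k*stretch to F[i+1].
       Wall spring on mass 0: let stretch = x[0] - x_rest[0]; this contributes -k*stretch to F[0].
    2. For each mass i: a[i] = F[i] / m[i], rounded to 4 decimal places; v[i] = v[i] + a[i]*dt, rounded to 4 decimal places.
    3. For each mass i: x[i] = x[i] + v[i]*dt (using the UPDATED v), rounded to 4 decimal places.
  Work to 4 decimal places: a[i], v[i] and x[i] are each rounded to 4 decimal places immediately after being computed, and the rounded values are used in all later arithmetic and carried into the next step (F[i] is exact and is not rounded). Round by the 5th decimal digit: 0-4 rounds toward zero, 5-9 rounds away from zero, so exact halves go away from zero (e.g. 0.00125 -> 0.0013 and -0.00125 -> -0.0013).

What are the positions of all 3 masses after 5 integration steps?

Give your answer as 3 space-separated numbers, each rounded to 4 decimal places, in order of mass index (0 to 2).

Answer: 3.7315 6.7003 10.4129

Derivation:
Step 0: x=[3.0000 7.0000 10.0000] v=[0.0000 0.0000 1.0000]
Step 1: x=[3.1250 6.8750 10.2500] v=[0.5000 -0.5000 1.0000]
Step 2: x=[3.3281 6.7031 10.4531] v=[0.8125 -0.6875 0.8125]
Step 3: x=[3.5371 6.5781 10.5625] v=[0.8360 -0.5000 0.4375]
Step 4: x=[3.6841 6.5710 10.5488] v=[0.5880 -0.0283 -0.0547]
Step 5: x=[3.7315 6.7003 10.4129] v=[0.1894 0.5172 -0.5436]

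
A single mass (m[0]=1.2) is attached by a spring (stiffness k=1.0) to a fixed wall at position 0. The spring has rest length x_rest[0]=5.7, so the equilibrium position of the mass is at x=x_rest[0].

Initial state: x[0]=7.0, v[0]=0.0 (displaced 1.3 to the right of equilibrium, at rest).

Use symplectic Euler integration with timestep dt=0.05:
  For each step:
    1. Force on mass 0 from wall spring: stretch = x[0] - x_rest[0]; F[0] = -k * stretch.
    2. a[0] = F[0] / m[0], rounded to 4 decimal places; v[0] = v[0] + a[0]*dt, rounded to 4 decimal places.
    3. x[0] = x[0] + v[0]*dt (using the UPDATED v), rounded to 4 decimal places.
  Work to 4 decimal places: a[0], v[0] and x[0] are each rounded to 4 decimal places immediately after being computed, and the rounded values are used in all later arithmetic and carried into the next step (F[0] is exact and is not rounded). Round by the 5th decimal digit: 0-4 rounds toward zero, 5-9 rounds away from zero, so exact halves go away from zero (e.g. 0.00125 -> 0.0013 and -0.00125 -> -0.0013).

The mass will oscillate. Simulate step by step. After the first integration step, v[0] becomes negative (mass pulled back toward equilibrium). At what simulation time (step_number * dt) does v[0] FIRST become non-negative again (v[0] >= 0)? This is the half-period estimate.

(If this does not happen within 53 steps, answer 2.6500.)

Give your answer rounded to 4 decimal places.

Answer: 2.6500

Derivation:
Step 0: x=[7.0000] v=[0.0000]
Step 1: x=[6.9973] v=[-0.0542]
Step 2: x=[6.9919] v=[-0.1083]
Step 3: x=[6.9838] v=[-0.1621]
Step 4: x=[6.9730] v=[-0.2156]
Step 5: x=[6.9596] v=[-0.2686]
Step 6: x=[6.9435] v=[-0.3211]
Step 7: x=[6.9249] v=[-0.3729]
Step 8: x=[6.9037] v=[-0.4239]
Step 9: x=[6.8800] v=[-0.4741]
Step 10: x=[6.8538] v=[-0.5233]
Step 11: x=[6.8252] v=[-0.5714]
Step 12: x=[6.7943] v=[-0.6183]
Step 13: x=[6.7611] v=[-0.6639]
Step 14: x=[6.7257] v=[-0.7081]
Step 15: x=[6.6882] v=[-0.7508]
Step 16: x=[6.6486] v=[-0.7920]
Step 17: x=[6.6070] v=[-0.8315]
Step 18: x=[6.5635] v=[-0.8693]
Step 19: x=[6.5182] v=[-0.9053]
Step 20: x=[6.4712] v=[-0.9394]
Step 21: x=[6.4226] v=[-0.9715]
Step 22: x=[6.3725] v=[-1.0016]
Step 23: x=[6.3210] v=[-1.0296]
Step 24: x=[6.2682] v=[-1.0555]
Step 25: x=[6.2142] v=[-1.0792]
Step 26: x=[6.1592] v=[-1.1006]
Step 27: x=[6.1032] v=[-1.1197]
Step 28: x=[6.0464] v=[-1.1365]
Step 29: x=[5.9889] v=[-1.1509]
Step 30: x=[5.9308] v=[-1.1629]
Step 31: x=[5.8722] v=[-1.1725]
Step 32: x=[5.8132] v=[-1.1797]
Step 33: x=[5.7540] v=[-1.1844]
Step 34: x=[5.6947] v=[-1.1867]
Step 35: x=[5.6354] v=[-1.1865]
Step 36: x=[5.5762] v=[-1.1838]
Step 37: x=[5.5173] v=[-1.1786]
Step 38: x=[5.4588] v=[-1.1710]
Step 39: x=[5.4008] v=[-1.1610]
Step 40: x=[5.3434] v=[-1.1485]
Step 41: x=[5.2867] v=[-1.1336]
Step 42: x=[5.2309] v=[-1.1164]
Step 43: x=[5.1761] v=[-1.0969]
Step 44: x=[5.1223] v=[-1.0751]
Step 45: x=[5.0698] v=[-1.0510]
Step 46: x=[5.0186] v=[-1.0247]
Step 47: x=[4.9688] v=[-0.9963]
Step 48: x=[4.9205] v=[-0.9658]
Step 49: x=[4.8738] v=[-0.9333]
Step 50: x=[4.8289] v=[-0.8989]
Step 51: x=[4.7858] v=[-0.8626]
Step 52: x=[4.7446] v=[-0.8245]
Step 53: x=[4.7054] v=[-0.7847]
v[0] did not become non-negative within 53 steps; using fallback time=2.6500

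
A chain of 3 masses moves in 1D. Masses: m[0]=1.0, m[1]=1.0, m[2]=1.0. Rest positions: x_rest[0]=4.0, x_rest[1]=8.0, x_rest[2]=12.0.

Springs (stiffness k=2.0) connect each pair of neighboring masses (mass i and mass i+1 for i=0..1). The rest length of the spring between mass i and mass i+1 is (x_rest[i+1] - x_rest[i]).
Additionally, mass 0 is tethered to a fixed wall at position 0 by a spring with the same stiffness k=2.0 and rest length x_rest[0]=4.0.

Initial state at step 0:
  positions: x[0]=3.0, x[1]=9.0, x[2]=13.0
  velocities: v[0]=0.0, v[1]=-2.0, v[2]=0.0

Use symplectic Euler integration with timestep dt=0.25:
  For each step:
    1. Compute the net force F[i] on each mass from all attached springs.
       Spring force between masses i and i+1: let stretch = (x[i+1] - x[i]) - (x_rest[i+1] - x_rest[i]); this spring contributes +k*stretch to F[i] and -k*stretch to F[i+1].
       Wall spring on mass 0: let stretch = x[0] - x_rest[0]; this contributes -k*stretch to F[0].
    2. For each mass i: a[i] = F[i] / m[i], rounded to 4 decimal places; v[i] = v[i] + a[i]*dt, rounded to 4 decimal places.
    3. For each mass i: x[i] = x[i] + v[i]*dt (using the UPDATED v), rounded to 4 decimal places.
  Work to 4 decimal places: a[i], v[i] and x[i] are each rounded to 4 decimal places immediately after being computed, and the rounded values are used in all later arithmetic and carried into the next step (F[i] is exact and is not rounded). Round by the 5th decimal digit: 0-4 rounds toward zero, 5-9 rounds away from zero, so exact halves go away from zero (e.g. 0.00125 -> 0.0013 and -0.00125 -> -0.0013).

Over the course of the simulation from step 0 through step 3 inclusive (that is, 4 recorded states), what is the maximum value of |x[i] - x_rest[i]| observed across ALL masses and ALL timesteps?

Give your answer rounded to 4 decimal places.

Answer: 1.0468

Derivation:
Step 0: x=[3.0000 9.0000 13.0000] v=[0.0000 -2.0000 0.0000]
Step 1: x=[3.3750 8.2500 13.0000] v=[1.5000 -3.0000 0.0000]
Step 2: x=[3.9375 7.4844 12.9063] v=[2.2500 -3.0625 -0.3750]
Step 3: x=[4.4512 6.9532 12.6348] v=[2.0547 -2.1250 -1.0860]
Max displacement = 1.0468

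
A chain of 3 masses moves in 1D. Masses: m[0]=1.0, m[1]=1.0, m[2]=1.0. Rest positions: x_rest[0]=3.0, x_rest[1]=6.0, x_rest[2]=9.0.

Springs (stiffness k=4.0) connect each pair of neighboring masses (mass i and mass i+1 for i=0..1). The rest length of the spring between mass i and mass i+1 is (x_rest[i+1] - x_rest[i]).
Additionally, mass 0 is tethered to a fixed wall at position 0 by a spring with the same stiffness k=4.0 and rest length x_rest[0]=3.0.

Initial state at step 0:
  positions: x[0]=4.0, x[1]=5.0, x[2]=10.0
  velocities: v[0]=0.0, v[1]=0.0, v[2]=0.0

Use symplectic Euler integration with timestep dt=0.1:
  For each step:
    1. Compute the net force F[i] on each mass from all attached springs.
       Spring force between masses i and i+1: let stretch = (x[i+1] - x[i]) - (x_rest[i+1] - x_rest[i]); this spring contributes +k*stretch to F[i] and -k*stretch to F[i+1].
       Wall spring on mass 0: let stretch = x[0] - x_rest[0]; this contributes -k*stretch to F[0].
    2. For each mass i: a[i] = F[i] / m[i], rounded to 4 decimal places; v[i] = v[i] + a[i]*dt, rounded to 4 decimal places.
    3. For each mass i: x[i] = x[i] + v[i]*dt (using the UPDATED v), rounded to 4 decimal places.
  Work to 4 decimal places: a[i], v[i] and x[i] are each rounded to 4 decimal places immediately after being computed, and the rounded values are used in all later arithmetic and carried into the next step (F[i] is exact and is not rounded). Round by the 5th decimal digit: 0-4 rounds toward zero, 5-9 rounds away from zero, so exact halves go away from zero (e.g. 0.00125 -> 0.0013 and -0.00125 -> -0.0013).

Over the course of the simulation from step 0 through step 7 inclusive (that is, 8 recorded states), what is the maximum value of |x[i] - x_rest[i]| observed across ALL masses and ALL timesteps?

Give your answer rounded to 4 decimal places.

Answer: 1.3691

Derivation:
Step 0: x=[4.0000 5.0000 10.0000] v=[0.0000 0.0000 0.0000]
Step 1: x=[3.8800 5.1600 9.9200] v=[-1.2000 1.6000 -0.8000]
Step 2: x=[3.6560 5.4592 9.7696] v=[-2.2400 2.9920 -1.5040]
Step 3: x=[3.3579 5.8587 9.5668] v=[-2.9811 3.9949 -2.0282]
Step 4: x=[3.0255 6.3065 9.3357] v=[-3.3239 4.4778 -2.3114]
Step 5: x=[2.7033 6.7442 9.1034] v=[-3.2217 4.3771 -2.3231]
Step 6: x=[2.4346 7.1146 8.8967] v=[-2.6867 3.7044 -2.0668]
Step 7: x=[2.2558 7.3691 8.7387] v=[-1.7885 2.5452 -1.5796]
Max displacement = 1.3691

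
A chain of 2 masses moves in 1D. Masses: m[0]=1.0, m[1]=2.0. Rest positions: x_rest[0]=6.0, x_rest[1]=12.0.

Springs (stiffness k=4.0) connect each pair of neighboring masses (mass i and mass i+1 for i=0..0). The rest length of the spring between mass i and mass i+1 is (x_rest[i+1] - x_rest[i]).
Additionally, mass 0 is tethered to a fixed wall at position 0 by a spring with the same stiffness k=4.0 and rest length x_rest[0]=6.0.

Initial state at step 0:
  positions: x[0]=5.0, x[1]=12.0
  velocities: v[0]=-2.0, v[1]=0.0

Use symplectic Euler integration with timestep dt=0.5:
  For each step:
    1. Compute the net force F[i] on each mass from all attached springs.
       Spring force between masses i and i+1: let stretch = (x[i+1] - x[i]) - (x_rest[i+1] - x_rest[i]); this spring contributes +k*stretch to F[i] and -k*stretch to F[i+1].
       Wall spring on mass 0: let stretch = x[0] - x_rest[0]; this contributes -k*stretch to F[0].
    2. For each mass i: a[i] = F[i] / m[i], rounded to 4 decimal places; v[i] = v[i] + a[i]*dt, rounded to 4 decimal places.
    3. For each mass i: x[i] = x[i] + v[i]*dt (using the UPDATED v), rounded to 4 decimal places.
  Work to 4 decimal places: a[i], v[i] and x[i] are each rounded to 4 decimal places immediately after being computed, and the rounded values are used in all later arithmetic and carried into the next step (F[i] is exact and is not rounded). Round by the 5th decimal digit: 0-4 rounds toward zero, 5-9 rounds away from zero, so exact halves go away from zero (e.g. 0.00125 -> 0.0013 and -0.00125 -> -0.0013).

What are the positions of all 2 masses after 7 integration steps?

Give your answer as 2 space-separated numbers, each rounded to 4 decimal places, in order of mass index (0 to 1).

Step 0: x=[5.0000 12.0000] v=[-2.0000 0.0000]
Step 1: x=[6.0000 11.5000] v=[2.0000 -1.0000]
Step 2: x=[6.5000 11.2500] v=[1.0000 -0.5000]
Step 3: x=[5.2500 11.6250] v=[-2.5000 0.7500]
Step 4: x=[5.1250 11.8125] v=[-0.2500 0.3750]
Step 5: x=[6.5625 11.6563] v=[2.8750 -0.3125]
Step 6: x=[6.5313 11.9532] v=[-0.0624 0.5937]
Step 7: x=[5.3907 12.5391] v=[-2.2812 1.1718]

Answer: 5.3907 12.5391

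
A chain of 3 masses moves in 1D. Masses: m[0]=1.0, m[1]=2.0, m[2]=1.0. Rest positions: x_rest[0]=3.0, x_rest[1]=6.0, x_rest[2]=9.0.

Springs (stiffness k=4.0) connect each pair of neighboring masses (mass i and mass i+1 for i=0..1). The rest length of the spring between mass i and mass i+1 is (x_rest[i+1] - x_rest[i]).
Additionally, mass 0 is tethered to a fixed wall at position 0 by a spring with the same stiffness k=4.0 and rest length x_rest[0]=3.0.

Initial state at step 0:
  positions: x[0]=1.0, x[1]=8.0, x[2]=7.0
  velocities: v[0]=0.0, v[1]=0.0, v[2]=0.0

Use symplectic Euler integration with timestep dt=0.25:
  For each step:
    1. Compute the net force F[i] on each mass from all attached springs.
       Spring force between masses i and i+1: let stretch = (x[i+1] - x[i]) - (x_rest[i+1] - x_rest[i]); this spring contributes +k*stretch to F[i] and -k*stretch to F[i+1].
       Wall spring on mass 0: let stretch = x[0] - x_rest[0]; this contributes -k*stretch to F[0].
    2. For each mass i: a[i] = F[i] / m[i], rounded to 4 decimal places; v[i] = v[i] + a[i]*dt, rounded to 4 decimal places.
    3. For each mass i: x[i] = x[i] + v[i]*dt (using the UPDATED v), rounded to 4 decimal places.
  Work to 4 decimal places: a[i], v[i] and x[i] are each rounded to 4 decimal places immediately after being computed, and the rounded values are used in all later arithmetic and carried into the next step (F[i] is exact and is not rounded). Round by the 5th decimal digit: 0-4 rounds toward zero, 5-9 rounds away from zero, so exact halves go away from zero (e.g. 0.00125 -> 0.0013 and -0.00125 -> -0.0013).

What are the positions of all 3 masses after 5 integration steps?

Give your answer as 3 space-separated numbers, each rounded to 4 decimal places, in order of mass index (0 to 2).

Answer: 3.0664 5.1402 10.6875

Derivation:
Step 0: x=[1.0000 8.0000 7.0000] v=[0.0000 0.0000 0.0000]
Step 1: x=[2.5000 7.0000 8.0000] v=[6.0000 -4.0000 4.0000]
Step 2: x=[4.5000 5.5625 9.5000] v=[8.0000 -5.7500 6.0000]
Step 3: x=[5.6406 4.4844 10.7656] v=[4.5625 -4.3125 5.0625]
Step 4: x=[5.0820 4.3360 11.2109] v=[-2.2343 -0.5938 1.7813]
Step 5: x=[3.0664 5.1402 10.6875] v=[-8.0623 3.2167 -2.0936]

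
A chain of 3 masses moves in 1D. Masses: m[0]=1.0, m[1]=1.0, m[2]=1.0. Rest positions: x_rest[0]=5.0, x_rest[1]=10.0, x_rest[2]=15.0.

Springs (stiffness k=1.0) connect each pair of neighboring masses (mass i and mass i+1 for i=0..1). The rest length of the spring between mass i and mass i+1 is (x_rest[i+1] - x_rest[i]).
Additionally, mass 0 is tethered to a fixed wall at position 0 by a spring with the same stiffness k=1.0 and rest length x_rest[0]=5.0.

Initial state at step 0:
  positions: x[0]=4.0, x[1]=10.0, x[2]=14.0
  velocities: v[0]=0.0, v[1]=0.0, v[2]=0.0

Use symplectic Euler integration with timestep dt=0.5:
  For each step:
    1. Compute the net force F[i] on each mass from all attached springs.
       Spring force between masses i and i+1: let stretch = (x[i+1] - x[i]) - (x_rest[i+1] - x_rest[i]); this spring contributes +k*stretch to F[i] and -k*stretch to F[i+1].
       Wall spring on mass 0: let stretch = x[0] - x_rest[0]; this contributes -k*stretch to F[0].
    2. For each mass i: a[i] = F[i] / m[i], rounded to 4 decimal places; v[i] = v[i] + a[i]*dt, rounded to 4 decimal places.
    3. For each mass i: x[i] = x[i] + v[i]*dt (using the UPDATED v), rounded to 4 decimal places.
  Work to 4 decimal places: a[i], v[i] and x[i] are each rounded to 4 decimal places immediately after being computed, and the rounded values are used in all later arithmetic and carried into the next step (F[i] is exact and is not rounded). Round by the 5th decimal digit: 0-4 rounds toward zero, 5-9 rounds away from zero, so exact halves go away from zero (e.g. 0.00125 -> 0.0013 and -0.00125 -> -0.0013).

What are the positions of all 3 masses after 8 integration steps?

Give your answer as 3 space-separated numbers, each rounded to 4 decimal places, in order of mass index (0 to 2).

Step 0: x=[4.0000 10.0000 14.0000] v=[0.0000 0.0000 0.0000]
Step 1: x=[4.5000 9.5000 14.2500] v=[1.0000 -1.0000 0.5000]
Step 2: x=[5.1250 8.9375 14.5625] v=[1.2500 -1.1250 0.6250]
Step 3: x=[5.4219 8.8281 14.7188] v=[0.5938 -0.2188 0.3125]
Step 4: x=[5.2149 9.3399 14.6524] v=[-0.4141 1.0235 -0.1329]
Step 5: x=[4.7354 10.1486 14.5078] v=[-0.9591 1.6173 -0.2892]
Step 6: x=[4.4253 10.6938 14.5234] v=[-0.6202 1.0903 0.0312]
Step 7: x=[4.5760 10.6292 14.8316] v=[0.3014 -0.1292 0.6164]
Step 8: x=[5.0960 10.1019 15.3392] v=[1.0400 -1.0546 1.0152]

Answer: 5.0960 10.1019 15.3392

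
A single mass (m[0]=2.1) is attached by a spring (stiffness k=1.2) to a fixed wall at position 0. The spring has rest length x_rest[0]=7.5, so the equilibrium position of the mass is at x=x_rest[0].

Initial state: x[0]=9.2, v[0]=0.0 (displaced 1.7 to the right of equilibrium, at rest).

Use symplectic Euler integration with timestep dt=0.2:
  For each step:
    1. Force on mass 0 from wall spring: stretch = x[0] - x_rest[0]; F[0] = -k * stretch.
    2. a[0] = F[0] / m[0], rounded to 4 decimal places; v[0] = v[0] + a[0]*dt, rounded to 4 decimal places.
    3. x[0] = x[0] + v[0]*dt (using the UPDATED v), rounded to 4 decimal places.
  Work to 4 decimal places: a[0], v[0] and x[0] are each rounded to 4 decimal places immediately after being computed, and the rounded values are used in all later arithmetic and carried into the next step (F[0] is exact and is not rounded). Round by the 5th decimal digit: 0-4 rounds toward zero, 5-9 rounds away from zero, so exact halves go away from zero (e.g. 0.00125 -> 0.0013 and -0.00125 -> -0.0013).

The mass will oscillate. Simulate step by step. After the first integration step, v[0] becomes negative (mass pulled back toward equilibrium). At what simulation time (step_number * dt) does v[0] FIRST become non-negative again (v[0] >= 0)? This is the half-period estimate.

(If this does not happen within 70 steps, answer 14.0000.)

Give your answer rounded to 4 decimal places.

Answer: 4.2000

Derivation:
Step 0: x=[9.2000] v=[0.0000]
Step 1: x=[9.1611] v=[-0.1943]
Step 2: x=[9.0843] v=[-0.3841]
Step 3: x=[8.9713] v=[-0.5652]
Step 4: x=[8.8246] v=[-0.7333]
Step 5: x=[8.6477] v=[-0.8847]
Step 6: x=[8.4445] v=[-1.0159]
Step 7: x=[8.2197] v=[-1.1238]
Step 8: x=[7.9785] v=[-1.2061]
Step 9: x=[7.7263] v=[-1.2608]
Step 10: x=[7.4690] v=[-1.2867]
Step 11: x=[7.2124] v=[-1.2832]
Step 12: x=[6.9623] v=[-1.2503]
Step 13: x=[6.7245] v=[-1.1888]
Step 14: x=[6.5045] v=[-1.1002]
Step 15: x=[6.3072] v=[-0.9864]
Step 16: x=[6.1372] v=[-0.8501]
Step 17: x=[5.9983] v=[-0.6944]
Step 18: x=[5.8937] v=[-0.5228]
Step 19: x=[5.8259] v=[-0.3392]
Step 20: x=[5.7963] v=[-0.1479]
Step 21: x=[5.8057] v=[0.0468]
First v>=0 after going negative at step 21, time=4.2000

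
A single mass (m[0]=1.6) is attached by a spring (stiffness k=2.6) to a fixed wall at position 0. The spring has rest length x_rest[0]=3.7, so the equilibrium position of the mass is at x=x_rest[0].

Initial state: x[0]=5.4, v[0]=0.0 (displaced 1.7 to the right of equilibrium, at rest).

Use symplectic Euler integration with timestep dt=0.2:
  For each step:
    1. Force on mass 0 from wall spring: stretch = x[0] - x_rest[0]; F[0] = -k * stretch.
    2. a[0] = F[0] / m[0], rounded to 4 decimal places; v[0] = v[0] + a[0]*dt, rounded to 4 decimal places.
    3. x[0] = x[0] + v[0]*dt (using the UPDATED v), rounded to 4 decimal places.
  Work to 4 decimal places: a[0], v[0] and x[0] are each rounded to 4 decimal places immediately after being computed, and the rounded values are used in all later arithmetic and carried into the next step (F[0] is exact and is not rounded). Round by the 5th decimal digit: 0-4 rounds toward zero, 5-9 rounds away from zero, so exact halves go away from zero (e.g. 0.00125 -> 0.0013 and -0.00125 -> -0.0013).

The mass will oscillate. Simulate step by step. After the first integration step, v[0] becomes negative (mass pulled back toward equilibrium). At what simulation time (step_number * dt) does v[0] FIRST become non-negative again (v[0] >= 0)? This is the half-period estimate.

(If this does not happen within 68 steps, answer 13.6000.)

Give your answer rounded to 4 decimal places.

Answer: 2.6000

Derivation:
Step 0: x=[5.4000] v=[0.0000]
Step 1: x=[5.2895] v=[-0.5525]
Step 2: x=[5.0757] v=[-1.0691]
Step 3: x=[4.7725] v=[-1.5162]
Step 4: x=[4.3995] v=[-1.8648]
Step 5: x=[3.9811] v=[-2.0921]
Step 6: x=[3.5444] v=[-2.1835]
Step 7: x=[3.1178] v=[-2.1329]
Step 8: x=[2.7291] v=[-1.9437]
Step 9: x=[2.4035] v=[-1.6282]
Step 10: x=[2.1621] v=[-1.2068]
Step 11: x=[2.0207] v=[-0.7070]
Step 12: x=[1.9885] v=[-0.1612]
Step 13: x=[2.0675] v=[0.3950]
First v>=0 after going negative at step 13, time=2.6000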